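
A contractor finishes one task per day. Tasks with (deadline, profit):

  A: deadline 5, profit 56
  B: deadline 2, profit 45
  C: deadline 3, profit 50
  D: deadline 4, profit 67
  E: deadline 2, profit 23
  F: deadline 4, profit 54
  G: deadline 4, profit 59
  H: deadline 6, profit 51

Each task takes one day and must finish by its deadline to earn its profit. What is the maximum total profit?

By profit: D(d4,67), G(d4,59), A(d5,56), F(d4,54), H(d6,51), C(d3,50), B(d2,45), E(d2,23)
D→slot 4; G→slot 3; A→slot 5; F→slot 2; H→slot 6; C→slot 1; B skipped; E skipped.
Profit = 50 + 54 + 59 + 67 + 56 + 51 = 337

337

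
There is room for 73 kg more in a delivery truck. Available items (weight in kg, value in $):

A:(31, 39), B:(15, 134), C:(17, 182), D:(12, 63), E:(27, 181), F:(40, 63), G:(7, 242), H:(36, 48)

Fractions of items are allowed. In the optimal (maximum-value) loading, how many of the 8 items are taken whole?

4

Greedy by value/weight ratio, highest first.
Order: G (242/7=34.57) > C (182/17=10.71) > B (134/15=8.93) > E (181/27=6.70) > D (63/12=5.25) > F (63/40=1.57) > H (48/36=1.33) > A (39/31=1.26)
Fill: take G (7 @ 242) → take C (17 @ 182) → take B (15 @ 134) → take E (27 @ 181) → take 7/12 of D → 36.75; 73/73 used.
4 item(s) taken whole; one partial (take 7/12 of D).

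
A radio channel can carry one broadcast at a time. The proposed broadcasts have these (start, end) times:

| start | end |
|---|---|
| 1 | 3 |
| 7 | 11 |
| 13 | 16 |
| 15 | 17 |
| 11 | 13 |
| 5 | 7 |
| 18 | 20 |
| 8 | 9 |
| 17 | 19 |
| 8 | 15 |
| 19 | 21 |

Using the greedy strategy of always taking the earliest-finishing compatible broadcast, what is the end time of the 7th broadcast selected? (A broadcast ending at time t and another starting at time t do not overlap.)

21

Order by finish time; keep every interval that doesn't clash with the previous kept one.
By end time: (1,3), (5,7), (8,9), (7,11), (11,13), (8,15), (13,16), (15,17), (17,19), (18,20), (19,21).
Pick (1,3); next start ≥ 3 → (5,7); next start ≥ 7 → (8,9); next start ≥ 9 → (11,13); next start ≥ 13 → (13,16); next start ≥ 16 → (17,19); next start ≥ 19 → (19,21).
Selected: (1,3) (5,7) (8,9) (11,13) (13,16) (17,19) (19,21)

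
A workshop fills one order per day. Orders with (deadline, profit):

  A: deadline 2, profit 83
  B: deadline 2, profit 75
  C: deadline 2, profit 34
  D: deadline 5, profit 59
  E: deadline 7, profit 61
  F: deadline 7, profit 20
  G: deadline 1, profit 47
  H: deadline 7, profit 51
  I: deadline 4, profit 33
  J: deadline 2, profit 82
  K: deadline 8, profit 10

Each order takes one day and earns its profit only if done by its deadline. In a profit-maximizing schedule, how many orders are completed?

Profit order: A=83 J=82 B=75 E=61 D=59 H=51 G=47 C=34 I=33 F=20 K=10
Assign: A→slot 2, J→slot 1, B skipped, E→slot 7, D→slot 5, H→slot 6, G skipped, C skipped, I→slot 4, F→slot 3, K→slot 8.
Slots: [1:J] [2:A] [3:F] [4:I] [5:D] [6:H] [7:E] [8:K]
8 of 11 scheduled.

8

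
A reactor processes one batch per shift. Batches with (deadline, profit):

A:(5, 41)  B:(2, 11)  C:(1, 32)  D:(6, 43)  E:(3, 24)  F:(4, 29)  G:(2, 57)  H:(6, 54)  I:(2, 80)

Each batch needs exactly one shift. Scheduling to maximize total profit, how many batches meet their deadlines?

Profit order: I=80 G=57 H=54 D=43 A=41 C=32 F=29 E=24 B=11
Assign: I→slot 2, G→slot 1, H→slot 6, D→slot 5, A→slot 4, C skipped, F→slot 3, E skipped, B skipped.
Slots: [1:G] [2:I] [3:F] [4:A] [5:D] [6:H]
6 of 9 scheduled.

6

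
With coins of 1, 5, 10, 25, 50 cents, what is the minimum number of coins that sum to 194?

10

Greedy: take as many of the largest coin as possible, then repeat with the remainder.
194 = 3×50 + 1×25 + 1×10 + 1×5 + 4×1
Total coins = 3 + 1 + 1 + 1 + 4 = 10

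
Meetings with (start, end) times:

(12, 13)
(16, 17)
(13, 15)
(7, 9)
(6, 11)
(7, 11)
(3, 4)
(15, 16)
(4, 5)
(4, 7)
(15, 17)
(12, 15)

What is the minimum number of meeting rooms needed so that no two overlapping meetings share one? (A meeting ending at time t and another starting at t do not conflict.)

3

Events (time:±→running): 3:+→1 4:-→0 4:+→1 4:+→2 5:-→1 6:+→2 7:-→1 7:+→2 7:+→3 … peak 3.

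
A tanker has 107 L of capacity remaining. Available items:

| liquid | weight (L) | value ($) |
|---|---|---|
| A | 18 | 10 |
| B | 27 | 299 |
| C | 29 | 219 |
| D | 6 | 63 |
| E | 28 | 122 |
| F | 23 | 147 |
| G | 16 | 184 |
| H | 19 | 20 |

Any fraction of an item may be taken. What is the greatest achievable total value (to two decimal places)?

938.14

Ratios (sorted): G 11.50, B 11.07, D 10.50, C 7.55, F 6.39, E 4.36, H 1.05, A 0.56
take G (16 @ 184); take B (27 @ 299); take D (6 @ 63); take C (29 @ 219); take F (23 @ 147); take 6/28 of E → 26.14. Capacity used 107/107.
Total value = 938.14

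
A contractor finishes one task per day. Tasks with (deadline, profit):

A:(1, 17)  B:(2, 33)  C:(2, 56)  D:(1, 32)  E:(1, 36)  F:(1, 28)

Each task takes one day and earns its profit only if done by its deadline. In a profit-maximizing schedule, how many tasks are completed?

Take jobs in profit order; each goes to the latest open slot no later than its deadline.
By profit: C(d2,56), E(d1,36), B(d2,33), D(d1,32), F(d1,28), A(d1,17)
C→slot 2; E→slot 1; B skipped; D skipped; F skipped; A skipped.
2 of 6 scheduled.

2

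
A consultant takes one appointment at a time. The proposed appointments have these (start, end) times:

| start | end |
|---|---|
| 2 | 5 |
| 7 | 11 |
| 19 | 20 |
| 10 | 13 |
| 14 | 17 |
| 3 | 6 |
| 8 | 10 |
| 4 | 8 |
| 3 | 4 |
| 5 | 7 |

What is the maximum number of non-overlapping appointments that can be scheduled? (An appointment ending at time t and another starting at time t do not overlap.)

6

Greedy by earliest finish: after sorting by end time, pick each interval compatible with the last pick.
By end time: (3,4), (2,5), (3,6), (5,7), (4,8), (8,10), (7,11), (10,13), (14,17), (19,20).
Pick (3,4); next start ≥ 4 → (5,7); next start ≥ 7 → (8,10); next start ≥ 10 → (10,13); next start ≥ 13 → (14,17); next start ≥ 17 → (19,20).
Selected 6 appointments.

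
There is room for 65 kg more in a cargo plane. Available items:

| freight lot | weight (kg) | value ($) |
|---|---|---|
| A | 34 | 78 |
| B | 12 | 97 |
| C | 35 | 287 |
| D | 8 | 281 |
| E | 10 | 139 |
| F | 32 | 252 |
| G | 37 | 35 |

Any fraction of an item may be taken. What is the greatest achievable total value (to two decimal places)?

Sort by value per unit weight and fill in that order.
Order: D (281/8=35.12) > E (139/10=13.90) > C (287/35=8.20) > B (97/12=8.08) > F (252/32=7.88) > A (78/34=2.29) > G (35/37=0.95)
Fill: take D (8 @ 281) → take E (10 @ 139) → take C (35 @ 287) → take B (12 @ 97); 65/65 used.
Total value = 804.00

804.00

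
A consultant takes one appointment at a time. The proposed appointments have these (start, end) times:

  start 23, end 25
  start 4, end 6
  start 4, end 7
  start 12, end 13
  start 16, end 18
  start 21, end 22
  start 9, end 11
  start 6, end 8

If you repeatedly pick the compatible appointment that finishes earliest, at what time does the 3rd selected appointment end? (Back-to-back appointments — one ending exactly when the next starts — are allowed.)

Order by finish time; keep every interval that doesn't clash with the previous kept one.
Sorted by end: (4,6)  (4,7)  (6,8)  (9,11)  (12,13)  (16,18)  (21,22)  (23,25)
take (4,6); take (6,8); take (9,11); take (12,13); take (16,18); take (21,22); take (23,25).
Selected: (4,6) (6,8) (9,11) (12,13) (16,18) (21,22) (23,25)

11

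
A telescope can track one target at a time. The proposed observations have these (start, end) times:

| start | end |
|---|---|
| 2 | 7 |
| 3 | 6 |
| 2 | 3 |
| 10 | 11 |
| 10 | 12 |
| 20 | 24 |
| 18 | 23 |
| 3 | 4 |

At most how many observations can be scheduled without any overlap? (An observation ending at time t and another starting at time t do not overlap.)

Greedy by earliest finish: after sorting by end time, pick each interval compatible with the last pick.
Sorted by end: (2,3)  (3,4)  (3,6)  (2,7)  (10,11)  (10,12)  (18,23)  (20,24)
take (2,3); take (3,4); take (10,11); take (18,23).
Selected 4 observations.

4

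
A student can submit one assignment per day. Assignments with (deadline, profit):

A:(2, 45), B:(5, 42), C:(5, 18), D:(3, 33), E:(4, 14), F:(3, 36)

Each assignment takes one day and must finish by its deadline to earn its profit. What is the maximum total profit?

174

Take jobs in profit order; each goes to the latest open slot no later than its deadline.
By profit: A(d2,45), B(d5,42), F(d3,36), D(d3,33), C(d5,18), E(d4,14)
A→slot 2; B→slot 5; F→slot 3; D→slot 1; C→slot 4; E skipped.
Profit = 33 + 45 + 36 + 18 + 42 = 174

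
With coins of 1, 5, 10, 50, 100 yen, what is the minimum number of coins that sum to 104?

104 − 1×100→4 − 4×1→0
Total coins = 1 + 4 = 5

5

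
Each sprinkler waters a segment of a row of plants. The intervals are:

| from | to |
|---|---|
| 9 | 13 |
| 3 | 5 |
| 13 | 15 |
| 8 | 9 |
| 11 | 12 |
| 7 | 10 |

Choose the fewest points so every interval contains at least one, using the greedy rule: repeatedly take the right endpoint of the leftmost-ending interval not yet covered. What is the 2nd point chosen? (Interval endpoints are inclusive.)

Sort by right endpoint; whenever an interval is uncovered, place a point at its right end.
Sorted: [3,5] [8,9] [7,10] [11,12] [9,13] [13,15]
{[3,5]} hit by 5; {[8,9],[7,10]} hit by 9; {[11,12],[9,13]} hit by 12; {[13,15]} hit by 15.
Points: 5, 9, 12, 15 (4 total).

9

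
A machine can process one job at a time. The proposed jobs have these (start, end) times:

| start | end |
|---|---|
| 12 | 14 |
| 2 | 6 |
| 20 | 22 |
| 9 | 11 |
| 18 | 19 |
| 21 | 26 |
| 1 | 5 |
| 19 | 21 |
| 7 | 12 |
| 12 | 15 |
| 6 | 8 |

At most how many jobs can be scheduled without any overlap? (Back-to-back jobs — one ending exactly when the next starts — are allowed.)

7

Order by finish time; keep every interval that doesn't clash with the previous kept one.
Sorted by end: (1,5)  (2,6)  (6,8)  (9,11)  (7,12)  (12,14)  (12,15)  (18,19)  (19,21)  (20,22)  (21,26)
take (1,5); take (6,8); take (9,11); take (12,14); skip (12,15); take (18,19); take (19,21); take (21,26).
Selected 7 jobs.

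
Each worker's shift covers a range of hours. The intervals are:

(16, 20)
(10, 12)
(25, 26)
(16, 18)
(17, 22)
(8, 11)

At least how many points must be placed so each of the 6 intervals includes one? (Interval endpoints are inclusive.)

3

Sorted: [8,11] [10,12] [16,18] [16,20] [17,22] [25,26]
{[8,11],[10,12]} hit by 11; {[16,18],[16,20],[17,22]} hit by 18; {[25,26]} hit by 26.
Points: 11, 18, 26 (3 total).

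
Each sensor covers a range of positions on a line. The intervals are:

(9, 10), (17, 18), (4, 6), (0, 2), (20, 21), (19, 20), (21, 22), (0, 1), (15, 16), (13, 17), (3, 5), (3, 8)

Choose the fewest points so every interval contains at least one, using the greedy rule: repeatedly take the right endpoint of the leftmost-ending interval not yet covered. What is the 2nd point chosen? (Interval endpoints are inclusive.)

5

Process intervals by earliest right end; each time one isn't hit yet, stab at its right endpoint.
Sorted: [0,1] [0,2] [3,5] [4,6] [3,8] [9,10] [15,16] [13,17] [17,18] [19,20] [20,21] [21,22]
{[0,1],[0,2]} hit by 1; {[3,5],[4,6],[3,8]} hit by 5; {[9,10]} hit by 10; {[15,16],[13,17]} hit by 16; {[17,18]} hit by 18; {[19,20],[20,21]} hit by 20; {[21,22]} hit by 22.
Points: 1, 5, 10, 16, 18, 20, 22 (7 total).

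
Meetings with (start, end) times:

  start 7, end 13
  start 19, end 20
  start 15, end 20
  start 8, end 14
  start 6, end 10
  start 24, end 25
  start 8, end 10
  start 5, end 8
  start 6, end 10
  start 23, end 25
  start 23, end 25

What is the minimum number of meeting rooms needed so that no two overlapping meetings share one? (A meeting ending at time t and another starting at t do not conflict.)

starts: [5, 6, 6, 7, 8, 8, 15, 19, 23, 23, 24]
ends:   [8, 10, 10, 10, 13, 14, 20, 20, 25, 25, 25]
s5→1 s6→2 s6→3 s7→4 e8→3 s8→4 s8→5  — peak 5.

5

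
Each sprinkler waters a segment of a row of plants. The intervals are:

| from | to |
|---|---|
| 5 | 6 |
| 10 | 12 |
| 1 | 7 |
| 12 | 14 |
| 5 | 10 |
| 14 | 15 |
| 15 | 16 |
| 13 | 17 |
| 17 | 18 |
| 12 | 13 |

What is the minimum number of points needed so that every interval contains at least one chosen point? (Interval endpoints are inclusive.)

4

By right end: [5,6]  [1,7]  [5,10]  [10,12]  [12,13]  [12,14]  [14,15]  [15,16]  [13,17]  [17,18]
[5,6] uncovered → point at 6; [10,12] uncovered → point at 12; [14,15] uncovered → point at 15; [17,18] uncovered → point at 18.
Points: 6, 12, 15, 18 (4 total).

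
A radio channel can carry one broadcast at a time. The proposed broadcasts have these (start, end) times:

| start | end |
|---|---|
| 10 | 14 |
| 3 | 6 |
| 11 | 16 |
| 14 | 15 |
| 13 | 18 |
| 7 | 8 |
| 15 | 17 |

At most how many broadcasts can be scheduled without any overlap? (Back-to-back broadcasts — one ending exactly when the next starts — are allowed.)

Sort by end time and greedily take each interval whose start is ≥ the last chosen end.
By end time: (3,6), (7,8), (10,14), (14,15), (11,16), (15,17), (13,18).
Pick (3,6); next start ≥ 6 → (7,8); next start ≥ 8 → (10,14); next start ≥ 14 → (14,15); next start ≥ 15 → (15,17).
Selected 5 broadcasts.

5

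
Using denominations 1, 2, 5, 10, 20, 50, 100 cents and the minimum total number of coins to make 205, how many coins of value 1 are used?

205 = 2×100 + 1×5
Count of 1: 0

0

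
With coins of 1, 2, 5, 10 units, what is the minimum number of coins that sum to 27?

4

27 = 2×10 + 1×5 + 1×2
Total coins = 2 + 1 + 1 = 4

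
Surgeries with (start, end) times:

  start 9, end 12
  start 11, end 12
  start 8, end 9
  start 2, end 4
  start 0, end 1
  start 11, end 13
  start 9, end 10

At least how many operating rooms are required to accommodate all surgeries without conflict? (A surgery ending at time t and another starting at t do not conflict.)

Events (time:±→running): 0:+→1 1:-→0 2:+→1 4:-→0 8:+→1 9:-→0 9:+→1 9:+→2 10:-→1 11:+→2 11:+→3 … peak 3.

3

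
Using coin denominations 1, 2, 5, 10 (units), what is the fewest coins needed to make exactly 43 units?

43 − 4×10→3 − 1×2→1 − 1×1→0
Total coins = 4 + 1 + 1 = 6

6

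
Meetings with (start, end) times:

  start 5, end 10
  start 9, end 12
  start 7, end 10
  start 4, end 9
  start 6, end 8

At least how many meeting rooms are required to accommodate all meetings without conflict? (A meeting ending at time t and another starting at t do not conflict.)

The answer is the maximum number of intervals overlapping at any instant.
Events (time:±→running): 4:+→1 5:+→2 6:+→3 7:+→4 … peak 4.

4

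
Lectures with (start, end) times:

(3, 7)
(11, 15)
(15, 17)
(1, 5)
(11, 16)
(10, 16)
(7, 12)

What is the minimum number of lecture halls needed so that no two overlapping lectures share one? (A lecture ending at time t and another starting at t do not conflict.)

4

The answer is the maximum number of intervals overlapping at any instant.
starts: [1, 3, 7, 10, 11, 11, 15]
ends:   [5, 7, 12, 15, 16, 16, 17]
s1→1 s3→2 e5→1 e7→0 s7→1 s10→2 s11→3 s11→4  — peak 4.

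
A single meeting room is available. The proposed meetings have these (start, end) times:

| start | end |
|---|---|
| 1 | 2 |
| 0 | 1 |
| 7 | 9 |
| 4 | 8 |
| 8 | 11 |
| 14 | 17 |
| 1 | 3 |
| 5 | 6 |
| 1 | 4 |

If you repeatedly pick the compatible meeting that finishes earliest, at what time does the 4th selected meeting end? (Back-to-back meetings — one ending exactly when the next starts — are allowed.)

Sorted by end: (0,1)  (1,2)  (1,3)  (1,4)  (5,6)  (4,8)  (7,9)  (8,11)  (14,17)
take (0,1); take (1,2); take (5,6); skip (4,8); take (7,9); skip (8,11); take (14,17).
Selected: (0,1) (1,2) (5,6) (7,9) (14,17)

9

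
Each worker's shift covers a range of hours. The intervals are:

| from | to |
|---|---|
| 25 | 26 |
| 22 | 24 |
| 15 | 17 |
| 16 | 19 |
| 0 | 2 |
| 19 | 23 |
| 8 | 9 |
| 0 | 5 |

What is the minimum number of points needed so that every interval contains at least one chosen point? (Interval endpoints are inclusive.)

5

Process intervals by earliest right end; each time one isn't hit yet, stab at its right endpoint.
By right end: [0,2]  [0,5]  [8,9]  [15,17]  [16,19]  [19,23]  [22,24]  [25,26]
[0,2] uncovered → point at 2; [8,9] uncovered → point at 9; [15,17] uncovered → point at 17; [19,23] uncovered → point at 23; [25,26] uncovered → point at 26.
Points: 2, 9, 17, 23, 26 (5 total).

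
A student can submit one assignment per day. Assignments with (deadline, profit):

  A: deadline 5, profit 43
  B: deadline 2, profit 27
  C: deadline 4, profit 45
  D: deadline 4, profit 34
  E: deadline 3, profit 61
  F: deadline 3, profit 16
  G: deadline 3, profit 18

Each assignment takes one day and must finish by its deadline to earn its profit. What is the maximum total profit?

210

Profit order: E=61 C=45 A=43 D=34 B=27 G=18 F=16
Assign: E→slot 3, C→slot 4, A→slot 5, D→slot 2, B→slot 1, G skipped, F skipped.
Slots: [1:B] [2:D] [3:E] [4:C] [5:A]
Profit = 27 + 34 + 61 + 45 + 43 = 210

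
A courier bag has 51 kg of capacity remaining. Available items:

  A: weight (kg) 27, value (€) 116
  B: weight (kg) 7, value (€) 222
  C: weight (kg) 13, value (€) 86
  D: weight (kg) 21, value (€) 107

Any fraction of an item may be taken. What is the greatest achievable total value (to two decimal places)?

Greedy by value/weight ratio, highest first.
Ratios (sorted): B 31.71, C 6.62, D 5.10, A 4.30
take B (7 @ 222); take C (13 @ 86); take D (21 @ 107); take 10/27 of A → 42.96. Capacity used 51/51.
Total value = 457.96

457.96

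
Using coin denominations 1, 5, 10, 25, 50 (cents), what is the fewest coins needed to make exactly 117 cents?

6

Use the largest denomination that fits, subtract, and repeat.
117 − 2×50→17 − 1×10→7 − 1×5→2 − 2×1→0
Total coins = 2 + 1 + 1 + 2 = 6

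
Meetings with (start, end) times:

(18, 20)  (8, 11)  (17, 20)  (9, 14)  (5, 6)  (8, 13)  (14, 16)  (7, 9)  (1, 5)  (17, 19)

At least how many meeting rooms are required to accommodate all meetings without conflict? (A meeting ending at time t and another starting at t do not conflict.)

Count concurrent intervals with a sweep; the peak is the room count.
starts: [1, 5, 7, 8, 8, 9, 14, 17, 17, 18]
ends:   [5, 6, 9, 11, 13, 14, 16, 19, 20, 20]
s1→1 e5→0 s5→1 e6→0 s7→1 s8→2 s8→3  — peak 3.

3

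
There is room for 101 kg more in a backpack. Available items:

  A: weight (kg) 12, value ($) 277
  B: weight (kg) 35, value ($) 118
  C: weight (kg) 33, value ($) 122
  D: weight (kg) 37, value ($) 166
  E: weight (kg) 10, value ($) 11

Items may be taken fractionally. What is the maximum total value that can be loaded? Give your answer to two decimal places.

Greedy by value/weight ratio, highest first.
Ratios (sorted): A 23.08, D 4.49, C 3.70, B 3.37, E 1.10
take A (12 @ 277); take D (37 @ 166); take C (33 @ 122); take 19/35 of B → 64.06. Capacity used 101/101.
Total value = 629.06

629.06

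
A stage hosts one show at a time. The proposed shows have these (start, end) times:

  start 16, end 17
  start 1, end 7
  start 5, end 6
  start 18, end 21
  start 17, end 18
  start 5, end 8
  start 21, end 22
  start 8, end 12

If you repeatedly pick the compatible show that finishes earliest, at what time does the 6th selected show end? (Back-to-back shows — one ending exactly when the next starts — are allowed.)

22

By end time: (5,6), (1,7), (5,8), (8,12), (16,17), (17,18), (18,21), (21,22).
Pick (5,6); next start ≥ 6 → (8,12); next start ≥ 12 → (16,17); next start ≥ 17 → (17,18); next start ≥ 18 → (18,21); next start ≥ 21 → (21,22).
Selected: (5,6) (8,12) (16,17) (17,18) (18,21) (21,22)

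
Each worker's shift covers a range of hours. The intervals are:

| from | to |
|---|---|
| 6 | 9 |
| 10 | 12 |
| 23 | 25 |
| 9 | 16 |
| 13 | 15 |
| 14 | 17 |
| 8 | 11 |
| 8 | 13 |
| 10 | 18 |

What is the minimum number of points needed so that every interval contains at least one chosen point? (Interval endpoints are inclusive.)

By right end: [6,9]  [8,11]  [10,12]  [8,13]  [13,15]  [9,16]  [14,17]  [10,18]  [23,25]
[6,9] uncovered → point at 9; [10,12] uncovered → point at 12; [13,15] uncovered → point at 15; [23,25] uncovered → point at 25.
Points: 9, 12, 15, 25 (4 total).

4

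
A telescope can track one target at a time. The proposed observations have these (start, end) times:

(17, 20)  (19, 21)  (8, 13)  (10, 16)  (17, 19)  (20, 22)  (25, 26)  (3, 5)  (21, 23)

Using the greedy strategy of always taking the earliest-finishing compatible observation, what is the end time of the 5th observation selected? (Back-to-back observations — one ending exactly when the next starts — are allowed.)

Sorted by end: (3,5)  (8,13)  (10,16)  (17,19)  (17,20)  (19,21)  (20,22)  (21,23)  (25,26)
take (3,5); take (8,13); take (17,19); take (19,21); skip (20,22); take (21,23); take (25,26).
Selected: (3,5) (8,13) (17,19) (19,21) (21,23) (25,26)

23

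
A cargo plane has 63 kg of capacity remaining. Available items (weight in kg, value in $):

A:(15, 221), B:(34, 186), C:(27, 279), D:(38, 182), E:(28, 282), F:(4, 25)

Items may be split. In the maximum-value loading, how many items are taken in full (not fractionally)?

Order: A (221/15=14.73) > C (279/27=10.33) > E (282/28=10.07) > F (25/4=6.25) > B (186/34=5.47) > D (182/38=4.79)
Fill: take A (15 @ 221) → take C (27 @ 279) → take 21/28 of E → 211.50; 63/63 used.
2 item(s) taken whole; one partial (take 21/28 of E).

2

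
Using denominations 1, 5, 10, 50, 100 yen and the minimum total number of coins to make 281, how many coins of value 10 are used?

281 − 2×100→81 − 1×50→31 − 3×10→1 − 1×1→0
Count of 10: 3

3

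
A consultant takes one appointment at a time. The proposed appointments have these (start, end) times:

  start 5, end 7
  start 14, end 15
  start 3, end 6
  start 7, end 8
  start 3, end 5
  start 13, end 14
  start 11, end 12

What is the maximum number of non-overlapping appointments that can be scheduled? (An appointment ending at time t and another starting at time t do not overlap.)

6

Greedy by earliest finish: after sorting by end time, pick each interval compatible with the last pick.
Sorted by end: (3,5)  (3,6)  (5,7)  (7,8)  (11,12)  (13,14)  (14,15)
take (3,5); take (5,7); take (7,8); take (11,12); take (13,14); take (14,15).
Selected 6 appointments.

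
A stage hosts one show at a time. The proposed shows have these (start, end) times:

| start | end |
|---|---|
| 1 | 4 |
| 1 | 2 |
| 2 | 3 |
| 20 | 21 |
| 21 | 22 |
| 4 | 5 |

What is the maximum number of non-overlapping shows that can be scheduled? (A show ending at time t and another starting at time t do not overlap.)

Greedy by earliest finish: after sorting by end time, pick each interval compatible with the last pick.
Sorted by end: (1,2)  (2,3)  (1,4)  (4,5)  (20,21)  (21,22)
take (1,2); take (2,3); take (4,5); take (20,21); take (21,22).
Selected 5 shows.

5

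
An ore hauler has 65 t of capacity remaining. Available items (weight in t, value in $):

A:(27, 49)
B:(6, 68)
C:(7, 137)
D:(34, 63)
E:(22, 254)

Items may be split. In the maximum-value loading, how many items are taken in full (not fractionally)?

3

Order: C (137/7=19.57) > E (254/22=11.55) > B (68/6=11.33) > D (63/34=1.85) > A (49/27=1.81)
Fill: take C (7 @ 137) → take E (22 @ 254) → take B (6 @ 68) → take 30/34 of D → 55.59; 65/65 used.
3 item(s) taken whole; one partial (take 30/34 of D).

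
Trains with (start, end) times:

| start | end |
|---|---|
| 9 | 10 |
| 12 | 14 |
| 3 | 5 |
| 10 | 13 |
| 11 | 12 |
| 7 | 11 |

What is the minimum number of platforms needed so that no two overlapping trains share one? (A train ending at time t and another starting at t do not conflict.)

2

starts: [3, 7, 9, 10, 11, 12]
ends:   [5, 10, 11, 12, 13, 14]
s3→1 e5→0 s7→1 s9→2  — peak 2.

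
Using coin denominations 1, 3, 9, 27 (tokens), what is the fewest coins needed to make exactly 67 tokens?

5

Use the largest denomination that fits, subtract, and repeat.
67 = 2×27 + 1×9 + 1×3 + 1×1
Total coins = 2 + 1 + 1 + 1 = 5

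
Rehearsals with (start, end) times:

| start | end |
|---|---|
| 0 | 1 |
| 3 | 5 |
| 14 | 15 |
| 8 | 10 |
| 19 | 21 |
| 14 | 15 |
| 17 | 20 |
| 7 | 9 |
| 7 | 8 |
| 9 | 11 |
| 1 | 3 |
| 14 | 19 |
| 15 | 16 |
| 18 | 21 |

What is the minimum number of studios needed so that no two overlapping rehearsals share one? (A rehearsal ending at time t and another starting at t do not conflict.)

The answer is the maximum number of intervals overlapping at any instant.
starts: [0, 1, 3, 7, 7, 8, 9, 14, 14, 14, 15, 17, 18, 19]
ends:   [1, 3, 5, 8, 9, 10, 11, 15, 15, 16, 19, 20, 21, 21]
s0→1 e1→0 s1→1 e3→0 s3→1 e5→0 s7→1 s7→2 e8→1 s8→2 e9→1 s9→2 e10→1 e11→0 s14→1 s14→2 s14→3  — peak 3.

3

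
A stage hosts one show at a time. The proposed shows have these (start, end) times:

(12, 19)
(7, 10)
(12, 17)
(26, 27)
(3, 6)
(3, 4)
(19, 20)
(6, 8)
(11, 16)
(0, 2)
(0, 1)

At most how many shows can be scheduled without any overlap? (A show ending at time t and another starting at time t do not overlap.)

6

Greedy by earliest finish: after sorting by end time, pick each interval compatible with the last pick.
By end time: (0,1), (0,2), (3,4), (3,6), (6,8), (7,10), (11,16), (12,17), (12,19), (19,20), (26,27).
Pick (0,1); next start ≥ 1 → (3,4); next start ≥ 4 → (6,8); next start ≥ 8 → (11,16); next start ≥ 16 → (19,20); next start ≥ 20 → (26,27).
Selected 6 shows.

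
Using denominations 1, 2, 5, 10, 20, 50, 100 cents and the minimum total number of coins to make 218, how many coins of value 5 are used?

Greedy: take as many of the largest coin as possible, then repeat with the remainder.
218 − 2×100→18 − 1×10→8 − 1×5→3 − 1×2→1 − 1×1→0
Count of 5: 1

1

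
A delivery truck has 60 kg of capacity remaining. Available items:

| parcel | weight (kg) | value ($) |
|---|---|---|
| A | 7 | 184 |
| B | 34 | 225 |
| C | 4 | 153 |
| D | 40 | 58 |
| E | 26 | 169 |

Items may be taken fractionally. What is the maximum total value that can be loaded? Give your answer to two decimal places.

659.50

Greedy by value/weight ratio, highest first.
Order: C (153/4=38.25) > A (184/7=26.29) > B (225/34=6.62) > E (169/26=6.50) > D (58/40=1.45)
Fill: take C (4 @ 153) → take A (7 @ 184) → take B (34 @ 225) → take 15/26 of E → 97.50; 60/60 used.
Total value = 659.50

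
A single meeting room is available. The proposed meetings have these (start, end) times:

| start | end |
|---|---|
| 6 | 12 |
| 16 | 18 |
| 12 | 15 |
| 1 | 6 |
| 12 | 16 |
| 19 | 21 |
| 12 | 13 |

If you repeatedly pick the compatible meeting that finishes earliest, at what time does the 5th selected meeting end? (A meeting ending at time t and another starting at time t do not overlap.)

21

Order by finish time; keep every interval that doesn't clash with the previous kept one.
By end time: (1,6), (6,12), (12,13), (12,15), (12,16), (16,18), (19,21).
Pick (1,6); next start ≥ 6 → (6,12); next start ≥ 12 → (12,13); next start ≥ 13 → (16,18); next start ≥ 18 → (19,21).
Selected: (1,6) (6,12) (12,13) (16,18) (19,21)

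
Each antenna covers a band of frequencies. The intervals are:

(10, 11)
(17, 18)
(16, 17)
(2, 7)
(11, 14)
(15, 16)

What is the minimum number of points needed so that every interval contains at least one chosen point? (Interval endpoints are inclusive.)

Sort by right endpoint; whenever an interval is uncovered, place a point at its right end.
Sorted: [2,7] [10,11] [11,14] [15,16] [16,17] [17,18]
{[2,7]} hit by 7; {[10,11],[11,14]} hit by 11; {[15,16],[16,17]} hit by 16; {[17,18]} hit by 18.
Points: 7, 11, 16, 18 (4 total).

4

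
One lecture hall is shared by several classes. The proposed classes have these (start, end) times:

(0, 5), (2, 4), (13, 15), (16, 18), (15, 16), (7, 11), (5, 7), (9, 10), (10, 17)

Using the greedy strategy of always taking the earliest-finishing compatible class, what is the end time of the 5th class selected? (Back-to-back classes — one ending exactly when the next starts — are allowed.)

16

Sort by end time and greedily take each interval whose start is ≥ the last chosen end.
By end time: (2,4), (0,5), (5,7), (9,10), (7,11), (13,15), (15,16), (10,17), (16,18).
Pick (2,4); next start ≥ 4 → (5,7); next start ≥ 7 → (9,10); next start ≥ 10 → (13,15); next start ≥ 15 → (15,16); next start ≥ 16 → (16,18).
Selected: (2,4) (5,7) (9,10) (13,15) (15,16) (16,18)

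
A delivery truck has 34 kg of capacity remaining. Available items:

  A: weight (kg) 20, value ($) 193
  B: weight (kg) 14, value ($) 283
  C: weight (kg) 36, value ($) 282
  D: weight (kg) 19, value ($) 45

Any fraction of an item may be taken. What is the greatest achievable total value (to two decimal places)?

476.00

Ratios (sorted): B 20.21, A 9.65, C 7.83, D 2.37
take B (14 @ 283); take A (20 @ 193). Capacity used 34/34.
Total value = 476.00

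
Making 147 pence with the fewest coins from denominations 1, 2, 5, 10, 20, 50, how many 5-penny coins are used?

147 = 2×50 + 2×20 + 1×5 + 1×2
Count of 5: 1

1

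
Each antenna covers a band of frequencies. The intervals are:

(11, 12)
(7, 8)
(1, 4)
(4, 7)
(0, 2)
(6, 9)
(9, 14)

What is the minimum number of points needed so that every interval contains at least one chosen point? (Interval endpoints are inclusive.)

Sorted: [0,2] [1,4] [4,7] [7,8] [6,9] [11,12] [9,14]
{[0,2],[1,4]} hit by 2; {[4,7],[7,8],[6,9]} hit by 7; {[11,12],[9,14]} hit by 12.
Points: 2, 7, 12 (3 total).

3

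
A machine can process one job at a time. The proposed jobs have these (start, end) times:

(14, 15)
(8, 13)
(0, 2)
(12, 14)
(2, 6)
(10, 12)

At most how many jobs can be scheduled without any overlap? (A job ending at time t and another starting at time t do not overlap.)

Sort by end time and greedily take each interval whose start is ≥ the last chosen end.
Sorted by end: (0,2)  (2,6)  (10,12)  (8,13)  (12,14)  (14,15)
take (0,2); take (2,6); take (10,12); take (12,14); take (14,15).
Selected 5 jobs.

5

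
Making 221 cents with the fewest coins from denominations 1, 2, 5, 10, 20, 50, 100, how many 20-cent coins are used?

1

Greedy: take as many of the largest coin as possible, then repeat with the remainder.
221 − 2×100→21 − 1×20→1 − 1×1→0
Count of 20: 1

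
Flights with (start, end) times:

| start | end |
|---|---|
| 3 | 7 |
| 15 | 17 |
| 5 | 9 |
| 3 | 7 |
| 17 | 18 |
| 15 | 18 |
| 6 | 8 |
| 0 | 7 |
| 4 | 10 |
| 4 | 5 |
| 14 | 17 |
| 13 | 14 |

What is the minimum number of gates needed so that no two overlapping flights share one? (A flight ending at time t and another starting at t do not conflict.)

6

starts: [0, 3, 3, 4, 4, 5, 6, 13, 14, 15, 15, 17]
ends:   [5, 7, 7, 7, 8, 9, 10, 14, 17, 17, 18, 18]
s0→1 s3→2 s3→3 s4→4 s4→5 e5→4 s5→5 s6→6  — peak 6.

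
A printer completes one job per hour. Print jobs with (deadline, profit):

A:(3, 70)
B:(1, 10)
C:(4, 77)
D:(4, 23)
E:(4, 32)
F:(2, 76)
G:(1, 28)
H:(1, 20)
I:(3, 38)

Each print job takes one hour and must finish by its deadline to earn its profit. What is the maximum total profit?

261

Profit order: C=77 F=76 A=70 I=38 E=32 G=28 D=23 H=20 B=10
Assign: C→slot 4, F→slot 2, A→slot 3, I→slot 1, E skipped, G skipped, D skipped, H skipped, B skipped.
Slots: [1:I] [2:F] [3:A] [4:C]
Profit = 38 + 76 + 70 + 77 = 261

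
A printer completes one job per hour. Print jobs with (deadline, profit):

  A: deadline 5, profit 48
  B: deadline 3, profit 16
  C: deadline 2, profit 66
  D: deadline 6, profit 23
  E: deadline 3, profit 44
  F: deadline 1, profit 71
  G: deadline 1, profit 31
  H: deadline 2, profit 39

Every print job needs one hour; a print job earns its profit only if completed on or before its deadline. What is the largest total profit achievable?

252

Profit order: F=71 C=66 A=48 E=44 H=39 G=31 D=23 B=16
Assign: F→slot 1, C→slot 2, A→slot 5, E→slot 3, H skipped, G skipped, D→slot 6, B skipped.
Slots: [1:F] [2:C] [3:E] [5:A] [6:D]
Profit = 71 + 66 + 44 + 48 + 23 = 252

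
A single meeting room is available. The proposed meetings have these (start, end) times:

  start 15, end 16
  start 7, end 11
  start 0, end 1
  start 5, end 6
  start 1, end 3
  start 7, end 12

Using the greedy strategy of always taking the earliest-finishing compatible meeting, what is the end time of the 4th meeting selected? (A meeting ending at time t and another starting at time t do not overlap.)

11

Greedy by earliest finish: after sorting by end time, pick each interval compatible with the last pick.
Sorted by end: (0,1)  (1,3)  (5,6)  (7,11)  (7,12)  (15,16)
take (0,1); take (1,3); take (5,6); take (7,11); take (15,16).
Selected: (0,1) (1,3) (5,6) (7,11) (15,16)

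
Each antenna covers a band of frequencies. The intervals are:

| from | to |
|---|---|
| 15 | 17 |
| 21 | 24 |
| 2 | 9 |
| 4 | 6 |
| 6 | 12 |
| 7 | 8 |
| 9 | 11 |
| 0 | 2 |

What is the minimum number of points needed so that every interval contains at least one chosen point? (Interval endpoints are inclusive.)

6

Process intervals by earliest right end; each time one isn't hit yet, stab at its right endpoint.
Sorted: [0,2] [4,6] [7,8] [2,9] [9,11] [6,12] [15,17] [21,24]
{[0,2]} hit by 2; {[4,6]} hit by 6; {[7,8],[2,9]} hit by 8; {[9,11],[6,12]} hit by 11; {[15,17]} hit by 17; {[21,24]} hit by 24.
Points: 2, 6, 8, 11, 17, 24 (6 total).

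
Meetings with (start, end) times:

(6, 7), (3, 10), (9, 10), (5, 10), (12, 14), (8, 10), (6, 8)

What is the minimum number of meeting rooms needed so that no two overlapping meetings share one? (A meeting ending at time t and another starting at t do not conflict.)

4

starts: [3, 5, 6, 6, 8, 9, 12]
ends:   [7, 8, 10, 10, 10, 10, 14]
s3→1 s5→2 s6→3 s6→4  — peak 4.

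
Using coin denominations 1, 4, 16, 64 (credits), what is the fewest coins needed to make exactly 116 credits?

116 − 1×64→52 − 3×16→4 − 1×4→0
Total coins = 1 + 3 + 1 = 5

5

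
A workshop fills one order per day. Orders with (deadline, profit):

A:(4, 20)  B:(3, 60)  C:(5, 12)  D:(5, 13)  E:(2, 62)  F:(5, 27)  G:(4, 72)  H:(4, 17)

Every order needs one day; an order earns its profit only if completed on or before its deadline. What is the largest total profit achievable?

Take jobs in profit order; each goes to the latest open slot no later than its deadline.
By profit: G(d4,72), E(d2,62), B(d3,60), F(d5,27), A(d4,20), H(d4,17), D(d5,13), C(d5,12)
G→slot 4; E→slot 2; B→slot 3; F→slot 5; A→slot 1; H skipped; D skipped; C skipped.
Profit = 20 + 62 + 60 + 72 + 27 = 241

241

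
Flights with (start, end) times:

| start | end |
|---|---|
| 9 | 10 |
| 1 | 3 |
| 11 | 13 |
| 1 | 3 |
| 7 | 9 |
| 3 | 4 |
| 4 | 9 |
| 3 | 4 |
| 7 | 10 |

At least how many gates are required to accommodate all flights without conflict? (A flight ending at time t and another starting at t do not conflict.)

3

The answer is the maximum number of intervals overlapping at any instant.
starts: [1, 1, 3, 3, 4, 7, 7, 9, 11]
ends:   [3, 3, 4, 4, 9, 9, 10, 10, 13]
s1→1 s1→2 e3→1 e3→0 s3→1 s3→2 e4→1 e4→0 s4→1 s7→2 s7→3  — peak 3.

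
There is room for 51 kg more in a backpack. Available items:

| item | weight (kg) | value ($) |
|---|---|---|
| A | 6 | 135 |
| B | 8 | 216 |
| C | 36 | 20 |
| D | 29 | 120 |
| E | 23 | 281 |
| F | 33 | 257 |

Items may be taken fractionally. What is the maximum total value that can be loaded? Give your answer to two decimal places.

Ratios (sorted): B 27.00, A 22.50, E 12.22, F 7.79, D 4.14, C 0.56
take B (8 @ 216); take A (6 @ 135); take E (23 @ 281); take 14/33 of F → 109.03. Capacity used 51/51.
Total value = 741.03

741.03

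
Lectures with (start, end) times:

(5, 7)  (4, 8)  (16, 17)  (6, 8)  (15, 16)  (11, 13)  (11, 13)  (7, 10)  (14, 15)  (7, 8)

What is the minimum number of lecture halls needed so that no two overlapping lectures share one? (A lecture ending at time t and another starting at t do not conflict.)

4

Count concurrent intervals with a sweep; the peak is the room count.
Events (time:±→running): 4:+→1 5:+→2 6:+→3 7:-→2 7:+→3 7:+→4 … peak 4.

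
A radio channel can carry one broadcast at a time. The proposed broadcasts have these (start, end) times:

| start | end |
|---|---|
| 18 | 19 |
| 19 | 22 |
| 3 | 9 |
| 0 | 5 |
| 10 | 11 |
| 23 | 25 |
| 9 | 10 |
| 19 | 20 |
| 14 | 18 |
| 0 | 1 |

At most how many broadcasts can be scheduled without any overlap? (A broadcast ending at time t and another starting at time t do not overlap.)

8

Sort by end time and greedily take each interval whose start is ≥ the last chosen end.
Sorted by end: (0,1)  (0,5)  (3,9)  (9,10)  (10,11)  (14,18)  (18,19)  (19,20)  (19,22)  (23,25)
take (0,1); skip (0,5); take (3,9); take (9,10); take (10,11); take (14,18); take (18,19); take (19,20); take (23,25).
Selected 8 broadcasts.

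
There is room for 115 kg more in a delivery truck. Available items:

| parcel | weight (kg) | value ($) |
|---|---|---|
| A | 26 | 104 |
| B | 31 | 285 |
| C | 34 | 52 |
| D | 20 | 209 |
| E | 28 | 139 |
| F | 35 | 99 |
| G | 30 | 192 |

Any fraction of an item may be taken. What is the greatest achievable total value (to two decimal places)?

849.00

Sort by value per unit weight and fill in that order.
Ratios (sorted): D 10.45, B 9.19, G 6.40, E 4.96, A 4.00, F 2.83, C 1.53
take D (20 @ 209); take B (31 @ 285); take G (30 @ 192); take E (28 @ 139); take 6/26 of A → 24.00. Capacity used 115/115.
Total value = 849.00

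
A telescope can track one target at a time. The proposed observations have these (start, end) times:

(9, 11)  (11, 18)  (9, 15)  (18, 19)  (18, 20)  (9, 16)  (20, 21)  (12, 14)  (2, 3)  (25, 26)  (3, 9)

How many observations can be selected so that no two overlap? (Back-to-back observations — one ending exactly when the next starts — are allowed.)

Sorted by end: (2,3)  (3,9)  (9,11)  (12,14)  (9,15)  (9,16)  (11,18)  (18,19)  (18,20)  (20,21)  (25,26)
take (2,3); take (3,9); take (9,11); take (12,14); skip (9,16); take (18,19); take (20,21); take (25,26).
Selected 7 observations.

7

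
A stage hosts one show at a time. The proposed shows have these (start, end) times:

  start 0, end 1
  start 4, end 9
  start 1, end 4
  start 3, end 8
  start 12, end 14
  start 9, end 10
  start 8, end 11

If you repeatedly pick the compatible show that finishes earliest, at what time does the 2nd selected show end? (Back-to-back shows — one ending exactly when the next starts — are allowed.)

4

Greedy by earliest finish: after sorting by end time, pick each interval compatible with the last pick.
Sorted by end: (0,1)  (1,4)  (3,8)  (4,9)  (9,10)  (8,11)  (12,14)
take (0,1); take (1,4); take (4,9); take (9,10); skip (8,11); take (12,14).
Selected: (0,1) (1,4) (4,9) (9,10) (12,14)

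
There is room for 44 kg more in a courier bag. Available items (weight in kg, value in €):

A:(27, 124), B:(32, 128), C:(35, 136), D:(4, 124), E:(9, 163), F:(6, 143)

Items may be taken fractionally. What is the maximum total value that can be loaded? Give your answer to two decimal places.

544.81

Ratios (sorted): D 31.00, F 23.83, E 18.11, A 4.59, B 4.00, C 3.89
take D (4 @ 124); take F (6 @ 143); take E (9 @ 163); take 25/27 of A → 114.81. Capacity used 44/44.
Total value = 544.81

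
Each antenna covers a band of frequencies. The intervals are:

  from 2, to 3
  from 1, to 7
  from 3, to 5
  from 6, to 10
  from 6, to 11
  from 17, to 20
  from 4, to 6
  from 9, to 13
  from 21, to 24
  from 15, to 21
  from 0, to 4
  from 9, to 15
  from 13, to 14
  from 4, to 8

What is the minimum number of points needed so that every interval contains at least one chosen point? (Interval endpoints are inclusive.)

Process intervals by earliest right end; each time one isn't hit yet, stab at its right endpoint.
By right end: [2,3]  [0,4]  [3,5]  [4,6]  [1,7]  [4,8]  [6,10]  [6,11]  [9,13]  [13,14]  [9,15]  [17,20]  [15,21]  [21,24]
[2,3] uncovered → point at 3; [4,6] uncovered → point at 6; [9,13] uncovered → point at 13; [17,20] uncovered → point at 20; [21,24] uncovered → point at 24.
Points: 3, 6, 13, 20, 24 (5 total).

5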